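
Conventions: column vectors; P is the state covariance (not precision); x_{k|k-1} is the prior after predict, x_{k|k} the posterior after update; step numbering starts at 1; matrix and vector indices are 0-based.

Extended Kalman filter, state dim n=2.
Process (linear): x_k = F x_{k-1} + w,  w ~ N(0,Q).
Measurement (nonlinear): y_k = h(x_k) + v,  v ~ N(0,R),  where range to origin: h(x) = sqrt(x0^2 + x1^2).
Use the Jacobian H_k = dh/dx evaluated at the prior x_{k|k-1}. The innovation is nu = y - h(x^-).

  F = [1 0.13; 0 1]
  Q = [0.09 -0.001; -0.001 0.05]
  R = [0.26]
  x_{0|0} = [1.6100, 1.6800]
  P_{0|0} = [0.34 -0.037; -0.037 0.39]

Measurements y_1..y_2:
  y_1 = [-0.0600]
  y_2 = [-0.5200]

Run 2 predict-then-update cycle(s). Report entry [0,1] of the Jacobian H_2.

step 1: x^-=[1.8284, 1.6800]  P^-=[0.4270 0.0127; 0.0127 0.4400]  H_jac=[0.7364 0.6766]  S=[0.7056]  K=[0.4578; 0.4352]  nu=[-2.5430]  x^+=[0.6643, 0.5733]  P^+=[0.2791 -0.1279; -0.1279 0.3064]
step 2: x^-=[0.7388, 0.5733]  P^-=[0.3410 -0.0890; -0.0890 0.3564]  H_jac=[0.7900 0.6131]  S=[0.5206]  K=[0.4127; 0.2846]  nu=[-1.4552]  x^+=[0.1382, 0.1592]  P^+=[0.2524 -0.1502; -0.1502 0.3142]

H_jac[0,1] = 0.6131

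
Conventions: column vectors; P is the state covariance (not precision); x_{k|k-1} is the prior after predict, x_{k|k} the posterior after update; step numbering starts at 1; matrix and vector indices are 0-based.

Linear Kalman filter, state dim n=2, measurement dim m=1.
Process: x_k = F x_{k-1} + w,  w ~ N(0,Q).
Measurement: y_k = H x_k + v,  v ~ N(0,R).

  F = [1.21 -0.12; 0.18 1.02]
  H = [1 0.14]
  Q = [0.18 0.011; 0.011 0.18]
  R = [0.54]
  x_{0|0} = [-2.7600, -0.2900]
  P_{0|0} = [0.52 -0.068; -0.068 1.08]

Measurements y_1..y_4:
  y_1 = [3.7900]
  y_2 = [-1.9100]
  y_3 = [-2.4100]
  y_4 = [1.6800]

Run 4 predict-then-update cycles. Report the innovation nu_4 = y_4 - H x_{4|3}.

step 1: x^-=[-3.3048, -0.7926]  P^-=[0.9766 -0.0904; -0.0904 1.2955]  S=[1.5167]  K=[0.6356; 0.0600]  nu=[7.2058]  x^+=[1.2750, -0.3604]  P^+=[0.3640 -0.1482; -0.1482 1.2901]
step 2: x^-=[1.5859, -0.1381]  P^-=[0.7745 -0.2474; -0.2474 1.4795]  S=[1.2742]  K=[0.5806; -0.0316]  nu=[-3.4766]  x^+=[-0.4327, -0.0283]  P^+=[0.3449 -0.2240; -0.2240 1.4783]
step 3: x^-=[-0.5202, -0.1068]  P^-=[0.7713 -0.3664; -0.3664 1.6469]  S=[1.2410]  K=[0.5802; -0.1095]  nu=[-1.8749]  x^+=[-1.6080, 0.0985]  P^+=[0.3536 -0.2876; -0.2876 1.6320]
step 4: x^-=[-1.9574, -0.1890]  P^-=[0.8047 -0.4605; -0.4605 1.7838]  S=[1.2507]  K=[0.5918; -0.1685]  nu=[3.6639]  x^+=[0.2110, -0.8064]  P^+=[0.3666 -0.3358; -0.3358 1.7483]

innov = [3.6639]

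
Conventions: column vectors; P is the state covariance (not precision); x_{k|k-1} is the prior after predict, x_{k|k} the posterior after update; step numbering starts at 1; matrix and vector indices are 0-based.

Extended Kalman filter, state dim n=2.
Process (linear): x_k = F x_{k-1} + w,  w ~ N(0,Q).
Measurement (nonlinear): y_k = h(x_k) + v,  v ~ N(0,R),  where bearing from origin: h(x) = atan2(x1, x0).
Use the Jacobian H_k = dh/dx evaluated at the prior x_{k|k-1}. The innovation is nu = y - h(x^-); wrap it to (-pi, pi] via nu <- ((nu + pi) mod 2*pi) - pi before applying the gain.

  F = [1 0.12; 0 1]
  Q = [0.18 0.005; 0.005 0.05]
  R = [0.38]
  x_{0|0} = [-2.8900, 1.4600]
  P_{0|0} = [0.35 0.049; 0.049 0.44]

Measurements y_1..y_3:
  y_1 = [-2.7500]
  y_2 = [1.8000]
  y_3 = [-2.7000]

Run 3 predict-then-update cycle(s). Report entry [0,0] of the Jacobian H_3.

H_jac[0,0] = -0.1923

step 1: x^-=[-2.7148, 1.4600]  P^-=[0.5481 0.1068; 0.1068 0.4900]  H_jac=[-0.1537 -0.2857]  S=[0.4423]  K=[-0.2594; -0.3536]  nu=[0.8850]  x^+=[-2.9444, 1.1470]  P^+=[0.5183 0.0662; 0.0662 0.4347]
step 2: x^-=[-2.8067, 1.1470]  P^-=[0.7205 0.1234; 0.1234 0.4847]  H_jac=[-0.1248 -0.3053]  S=[0.4458]  K=[-0.2862; -0.3665]  nu=[-0.9536]  x^+=[-2.5338, 1.4965]  P^+=[0.6840 0.0766; 0.0766 0.4248]
step 3: x^-=[-2.3543, 1.4965]  P^-=[0.8885 0.1326; 0.1326 0.4748]  H_jac=[-0.1923 -0.3025]  S=[0.4717]  K=[-0.4472; -0.3586]  nu=[1.0078]  x^+=[-2.8050, 1.1352]  P^+=[0.7941 0.0570; 0.0570 0.4142]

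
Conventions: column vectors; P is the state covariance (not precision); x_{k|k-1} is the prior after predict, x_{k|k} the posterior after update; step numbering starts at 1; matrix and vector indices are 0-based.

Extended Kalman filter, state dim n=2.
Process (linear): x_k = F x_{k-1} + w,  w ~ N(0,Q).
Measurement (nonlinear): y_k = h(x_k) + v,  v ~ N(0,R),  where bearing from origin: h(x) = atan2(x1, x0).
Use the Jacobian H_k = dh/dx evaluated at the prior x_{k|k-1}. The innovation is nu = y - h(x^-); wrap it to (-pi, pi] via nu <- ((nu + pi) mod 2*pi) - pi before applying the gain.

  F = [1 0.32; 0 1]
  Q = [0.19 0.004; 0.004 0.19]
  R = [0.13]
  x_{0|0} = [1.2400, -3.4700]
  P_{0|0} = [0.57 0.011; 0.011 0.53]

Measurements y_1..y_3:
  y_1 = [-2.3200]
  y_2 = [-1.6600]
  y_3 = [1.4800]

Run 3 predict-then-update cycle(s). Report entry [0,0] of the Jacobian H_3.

step 1: x^-=[0.1296, -3.4700]  P^-=[0.8213 0.1846; 0.1846 0.7200]  H_jac=[0.2878 0.0107]  S=[0.1992]  K=[1.1962; 0.3055]  nu=[-0.7865]  x^+=[-0.8113, -3.7103]  P^+=[0.5362 0.1118; 0.1118 0.7014]
step 2: x^-=[-1.9986, -3.7103]  P^-=[0.8696 0.3402; 0.3402 0.8914]  H_jac=[0.2089 -0.1125]  S=[0.1632]  K=[0.8783; -0.1791]  nu=[0.4049]  x^+=[-1.6430, -3.7828]  P^+=[0.7436 0.3659; 0.3659 0.8862]
step 3: x^-=[-2.8534, -3.7828]  P^-=[1.2586 0.6535; 0.6535 1.0762]  H_jac=[0.1685 -0.1271]  S=[0.1551]  K=[0.8316; -0.1719]  nu=[-2.5861]  x^+=[-5.0040, -3.3381]  P^+=[1.1513 0.6757; 0.6757 1.0716]

H_jac[0,0] = 0.1685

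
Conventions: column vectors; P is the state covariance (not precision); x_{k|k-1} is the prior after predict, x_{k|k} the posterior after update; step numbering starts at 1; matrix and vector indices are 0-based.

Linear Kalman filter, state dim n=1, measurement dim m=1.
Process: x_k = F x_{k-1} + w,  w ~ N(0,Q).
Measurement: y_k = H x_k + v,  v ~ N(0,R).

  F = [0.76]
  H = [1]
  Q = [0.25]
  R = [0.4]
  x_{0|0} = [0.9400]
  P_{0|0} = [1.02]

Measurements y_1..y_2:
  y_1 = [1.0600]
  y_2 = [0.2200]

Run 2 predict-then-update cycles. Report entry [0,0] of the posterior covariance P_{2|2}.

step 1: x^-=[0.7144]  P^-=[0.8392]  S=[1.2392]  K=[0.6772]  nu=[0.3456]  x^+=[0.9484]  P^+=[0.2709]
step 2: x^-=[0.7208]  P^-=[0.4065]  S=[0.8065]  K=[0.5040]  nu=[-0.5008]  x^+=[0.4684]  P^+=[0.2016]

P_post[0,0] = 0.2016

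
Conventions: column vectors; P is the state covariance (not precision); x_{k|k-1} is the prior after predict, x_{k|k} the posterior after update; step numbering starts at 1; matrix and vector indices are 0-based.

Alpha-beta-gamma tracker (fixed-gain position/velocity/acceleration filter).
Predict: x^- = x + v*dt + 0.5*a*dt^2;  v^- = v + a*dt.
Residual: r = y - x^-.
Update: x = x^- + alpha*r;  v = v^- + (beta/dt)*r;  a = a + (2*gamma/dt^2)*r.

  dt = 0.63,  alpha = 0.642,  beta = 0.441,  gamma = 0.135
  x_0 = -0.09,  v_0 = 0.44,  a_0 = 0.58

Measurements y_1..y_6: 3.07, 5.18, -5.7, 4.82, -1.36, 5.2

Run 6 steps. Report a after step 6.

step 1: x_pred=0.3023  r=2.7677  x^+=2.0792  v^+=2.7428  a^+=2.4628
step 2: x_pred=4.2959  r=0.8841  x^+=4.8635  v^+=4.9132  a^+=3.0642
step 3: x_pred=8.5669  r=-14.2669  x^+=-0.5924  v^+=-3.1431  a^+=-6.6411
step 4: x_pred=-3.8905  r=8.7105  x^+=1.7016  v^+=-1.2297  a^+=-0.7156
step 5: x_pred=0.7849  r=-2.1449  x^+=-0.5921  v^+=-3.1819  a^+=-2.1747
step 6: x_pred=-3.0283  r=8.2283  x^+=2.2543  v^+=1.2078  a^+=3.4228

a_post = 3.4228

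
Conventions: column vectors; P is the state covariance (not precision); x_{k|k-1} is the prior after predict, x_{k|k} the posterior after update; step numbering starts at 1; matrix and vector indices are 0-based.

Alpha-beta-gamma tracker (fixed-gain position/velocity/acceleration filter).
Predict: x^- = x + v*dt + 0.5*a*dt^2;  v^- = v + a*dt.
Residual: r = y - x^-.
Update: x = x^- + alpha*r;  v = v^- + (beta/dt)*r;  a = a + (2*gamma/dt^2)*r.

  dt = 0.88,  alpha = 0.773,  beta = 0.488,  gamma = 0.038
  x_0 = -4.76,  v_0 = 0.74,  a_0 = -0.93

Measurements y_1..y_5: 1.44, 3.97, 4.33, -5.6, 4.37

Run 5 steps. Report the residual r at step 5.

resid = 12.3510

step 1: x_pred=-4.4689  r=5.9089  x^+=0.0987  v^+=3.1984  a^+=-0.3501
step 2: x_pred=2.7777  r=1.1923  x^+=3.6993  v^+=3.5515  a^+=-0.2331
step 3: x_pred=6.7344  r=-2.4044  x^+=4.8758  v^+=2.0130  a^+=-0.4690
step 4: x_pred=6.4656  r=-12.0656  x^+=-2.8611  v^+=-5.0907  a^+=-1.6532
step 5: x_pred=-7.9810  r=12.3510  x^+=1.5663  v^+=0.3037  a^+=-0.4410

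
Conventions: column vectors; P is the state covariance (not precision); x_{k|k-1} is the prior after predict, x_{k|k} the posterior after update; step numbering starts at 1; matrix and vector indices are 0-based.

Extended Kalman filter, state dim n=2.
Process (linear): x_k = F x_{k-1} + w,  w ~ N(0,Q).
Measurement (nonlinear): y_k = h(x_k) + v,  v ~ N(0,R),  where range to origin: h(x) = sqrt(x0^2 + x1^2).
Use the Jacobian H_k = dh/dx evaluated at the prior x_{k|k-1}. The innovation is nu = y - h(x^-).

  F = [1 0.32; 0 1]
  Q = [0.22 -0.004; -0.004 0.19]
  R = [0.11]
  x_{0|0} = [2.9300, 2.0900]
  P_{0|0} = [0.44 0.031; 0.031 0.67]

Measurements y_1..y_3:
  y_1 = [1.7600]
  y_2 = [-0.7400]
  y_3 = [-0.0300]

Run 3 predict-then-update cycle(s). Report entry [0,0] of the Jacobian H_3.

step 1: x^-=[3.5988, 2.0900]  P^-=[0.7484 0.2414; 0.2414 0.8600]  H_jac=[0.8647 0.5022]  S=[1.0963]  K=[0.7010; 0.5844]  nu=[-2.4017]  x^+=[1.9153, 0.6865]  P^+=[0.2098 -0.2077; -0.2077 0.4856]
step 2: x^-=[2.1350, 0.6865]  P^-=[0.3466 -0.0563; -0.0563 0.6756]  H_jac=[0.9520 0.3061]  S=[0.4546]  K=[0.6879; 0.3370]  nu=[-2.9826]  x^+=[0.0833, -0.3188]  P^+=[0.1315 -0.1617; -0.1617 0.6240]
step 3: x^-=[-0.0188, -0.3188]  P^-=[0.3119 0.0340; 0.0340 0.8140]  H_jac=[-0.0587 -0.9983]  S=[0.9262]  K=[-0.0564; -0.8794]  nu=[-0.3494]  x^+=[0.0010, -0.0116]  P^+=[0.3089 -0.0120; -0.0120 0.0976]

H_jac[0,0] = -0.0587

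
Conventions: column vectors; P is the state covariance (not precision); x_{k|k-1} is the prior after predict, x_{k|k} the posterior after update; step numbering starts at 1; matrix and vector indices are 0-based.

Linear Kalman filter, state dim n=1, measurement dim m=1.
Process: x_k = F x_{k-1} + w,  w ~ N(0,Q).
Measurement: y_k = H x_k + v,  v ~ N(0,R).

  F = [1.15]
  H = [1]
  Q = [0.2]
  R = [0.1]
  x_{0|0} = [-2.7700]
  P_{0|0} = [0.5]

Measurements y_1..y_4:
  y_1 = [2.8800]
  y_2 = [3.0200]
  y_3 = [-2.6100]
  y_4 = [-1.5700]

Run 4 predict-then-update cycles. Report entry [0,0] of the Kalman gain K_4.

K[0,0] = 0.7495

step 1: x^-=[-3.1855]  P^-=[0.8612]  S=[0.9612]  K=[0.8960]  nu=[6.0655]  x^+=[2.2490]  P^+=[0.0896]
step 2: x^-=[2.5863]  P^-=[0.3185]  S=[0.4185]  K=[0.7610]  nu=[0.4337]  x^+=[2.9164]  P^+=[0.0761]
step 3: x^-=[3.3538]  P^-=[0.3006]  S=[0.4006]  K=[0.7504]  nu=[-5.9638]  x^+=[-1.1215]  P^+=[0.0750]
step 4: x^-=[-1.2897]  P^-=[0.2992]  S=[0.3992]  K=[0.7495]  nu=[-0.2803]  x^+=[-1.4998]  P^+=[0.0750]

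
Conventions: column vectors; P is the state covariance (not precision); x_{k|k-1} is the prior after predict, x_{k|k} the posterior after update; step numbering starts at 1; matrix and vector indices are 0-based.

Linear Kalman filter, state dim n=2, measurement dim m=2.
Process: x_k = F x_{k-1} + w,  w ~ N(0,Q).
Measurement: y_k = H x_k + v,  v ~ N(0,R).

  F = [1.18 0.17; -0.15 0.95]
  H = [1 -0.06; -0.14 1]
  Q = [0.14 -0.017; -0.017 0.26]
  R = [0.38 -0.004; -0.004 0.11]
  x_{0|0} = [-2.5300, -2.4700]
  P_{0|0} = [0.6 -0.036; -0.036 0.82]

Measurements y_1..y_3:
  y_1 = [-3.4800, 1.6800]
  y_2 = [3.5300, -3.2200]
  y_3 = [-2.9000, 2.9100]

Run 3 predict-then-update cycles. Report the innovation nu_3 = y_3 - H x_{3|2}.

step 1: x^-=[-3.4053, -1.9670]  P^-=[0.9847 -0.0302; -0.0302 1.0238]  S=[1.3720 -0.2337; -0.2337 1.1616]  K=[0.7190 0.0000; 0.0870 0.9025]  nu=[-0.1927, 3.1703]  x^+=[-3.5439, 0.8775]  P^+=[0.2754 0.0357; 0.0357 0.1039]
step 2: x^-=[-4.0326, 1.3652]  P^-=[0.5407 -0.0099; -0.0099 0.3498]  S=[0.9232 -0.1106; -0.1106 0.4732]  K=[0.5810 -0.0450; 0.0571 0.7556]  nu=[7.6445, -5.1498]  x^+=[0.6405, -2.0891]  P^+=[0.2224 0.0239; 0.0239 0.0862]
step 3: x^-=[0.4006, -2.0807]  P^-=[0.4617 -0.0163; -0.0163 0.3360]  S=[0.8449 -0.1052; -0.1052 0.4596]  K=[0.5411 -0.0522; 0.0499 0.7475]  nu=[-3.4255, 5.0468]  x^+=[-1.7165, 1.5205]  P^+=[0.2071 0.0211; 0.0211 0.0850]

innov = [-3.4255, 5.0468]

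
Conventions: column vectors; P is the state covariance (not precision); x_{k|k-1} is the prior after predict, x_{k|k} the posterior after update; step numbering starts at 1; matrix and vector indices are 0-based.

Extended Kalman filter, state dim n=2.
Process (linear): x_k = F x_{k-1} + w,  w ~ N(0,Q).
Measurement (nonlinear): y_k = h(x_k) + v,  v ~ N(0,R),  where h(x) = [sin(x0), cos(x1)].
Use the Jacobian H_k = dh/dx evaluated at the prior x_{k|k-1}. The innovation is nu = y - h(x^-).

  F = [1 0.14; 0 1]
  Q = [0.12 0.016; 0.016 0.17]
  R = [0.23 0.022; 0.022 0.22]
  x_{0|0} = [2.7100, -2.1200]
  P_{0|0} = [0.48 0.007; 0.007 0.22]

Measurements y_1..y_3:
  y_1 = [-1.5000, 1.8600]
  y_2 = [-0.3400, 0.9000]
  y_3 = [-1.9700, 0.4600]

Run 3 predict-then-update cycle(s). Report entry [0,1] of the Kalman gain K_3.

K[0,1] = 0.0989

step 1: x^-=[2.4132, -2.1200]  P^-=[0.6063 0.0538; 0.0538 0.3900]  H_jac=[-0.7462 0.0000; 0.0000 0.8529]  S=[0.5676 -0.0122; -0.0122 0.5037]  K=[-0.7955 0.0718; -0.0565 0.6590]  nu=[-2.1657, 2.3820]  x^+=[4.3069, -0.4279]  P^+=[0.2431 -0.0020; -0.0020 0.1685]
step 2: x^-=[4.2470, -0.4279]  P^-=[0.3658 0.0376; 0.0376 0.3385]  H_jac=[-0.4487 0.0000; 0.0000 0.4149]  S=[0.3037 0.0150; 0.0150 0.2783]  K=[-0.5448 0.0854; -0.0807 0.5091]  nu=[0.5537, -0.0099]  x^+=[3.9446, -0.4776]  P^+=[0.2750 0.0164; 0.0164 0.2656]
step 3: x^-=[3.8777, -0.4776]  P^-=[0.4048 0.0696; 0.0696 0.4356]  H_jac=[-0.7411 0.0000; 0.0000 0.4596]  S=[0.4523 -0.0017; -0.0017 0.3120]  K=[-0.6629 0.0989; -0.1116 0.6411]  nu=[-1.2986, -0.4281]  x^+=[4.6962, -0.6071]  P^+=[0.2028 0.0156; 0.0156 0.3015]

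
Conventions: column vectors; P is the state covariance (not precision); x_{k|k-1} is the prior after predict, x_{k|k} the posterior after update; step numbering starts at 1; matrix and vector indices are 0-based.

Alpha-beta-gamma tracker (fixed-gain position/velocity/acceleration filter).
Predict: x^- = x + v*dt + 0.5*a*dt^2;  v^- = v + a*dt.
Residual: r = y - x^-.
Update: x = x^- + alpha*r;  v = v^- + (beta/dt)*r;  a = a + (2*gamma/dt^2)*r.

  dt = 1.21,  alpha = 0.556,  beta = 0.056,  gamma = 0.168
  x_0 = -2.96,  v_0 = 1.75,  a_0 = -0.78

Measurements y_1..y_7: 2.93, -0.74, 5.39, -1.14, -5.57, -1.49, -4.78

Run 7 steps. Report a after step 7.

step 1: x_pred=-1.4135  r=4.3435  x^+=1.0015  v^+=1.0072  a^+=0.2168
step 2: x_pred=2.3789  r=-3.1189  x^+=0.6448  v^+=1.1252  a^+=-0.4990
step 3: x_pred=1.6410  r=3.7490  x^+=3.7255  v^+=0.6950  a^+=0.3614
step 4: x_pred=4.8309  r=-5.9709  x^+=1.5111  v^+=0.8559  a^+=-1.0089
step 5: x_pred=1.8082  r=-7.3782  x^+=-2.2941  v^+=-0.7063  a^+=-2.7021
step 6: x_pred=-5.1268  r=3.6368  x^+=-3.1048  v^+=-3.8076  a^+=-1.8675
step 7: x_pred=-9.0790  r=4.2990  x^+=-6.6888  v^+=-5.8683  a^+=-0.8809

a_post = -0.8809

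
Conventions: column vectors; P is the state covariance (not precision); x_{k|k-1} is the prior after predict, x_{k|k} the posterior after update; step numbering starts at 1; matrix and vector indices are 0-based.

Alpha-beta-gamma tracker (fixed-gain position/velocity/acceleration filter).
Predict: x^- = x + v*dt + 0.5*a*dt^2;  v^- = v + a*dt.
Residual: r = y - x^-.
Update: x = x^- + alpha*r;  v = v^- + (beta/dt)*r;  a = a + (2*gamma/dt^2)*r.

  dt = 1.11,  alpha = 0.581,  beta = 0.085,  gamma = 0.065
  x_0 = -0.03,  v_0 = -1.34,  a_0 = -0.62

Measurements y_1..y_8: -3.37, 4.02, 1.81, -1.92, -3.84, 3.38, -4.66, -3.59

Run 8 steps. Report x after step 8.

x_post = -2.0616

step 1: x_pred=-1.8994  r=-1.4706  x^+=-2.7538  v^+=-2.1408  a^+=-0.7752
step 2: x_pred=-5.6076  r=9.6276  x^+=-0.0140  v^+=-2.2640  a^+=0.2407
step 3: x_pred=-2.3788  r=4.1888  x^+=0.0549  v^+=-1.6761  a^+=0.6826
step 4: x_pred=-1.3851  r=-0.5349  x^+=-1.6959  v^+=-0.9594  a^+=0.6262
step 5: x_pred=-2.3750  r=-1.4650  x^+=-3.2262  v^+=-0.3765  a^+=0.4716
step 6: x_pred=-3.3536  r=6.7336  x^+=0.5586  v^+=0.6626  a^+=1.1821
step 7: x_pred=2.0223  r=-6.6823  x^+=-1.8601  v^+=1.4630  a^+=0.4770
step 8: x_pred=0.0577  r=-3.6477  x^+=-2.0616  v^+=1.7131  a^+=0.0921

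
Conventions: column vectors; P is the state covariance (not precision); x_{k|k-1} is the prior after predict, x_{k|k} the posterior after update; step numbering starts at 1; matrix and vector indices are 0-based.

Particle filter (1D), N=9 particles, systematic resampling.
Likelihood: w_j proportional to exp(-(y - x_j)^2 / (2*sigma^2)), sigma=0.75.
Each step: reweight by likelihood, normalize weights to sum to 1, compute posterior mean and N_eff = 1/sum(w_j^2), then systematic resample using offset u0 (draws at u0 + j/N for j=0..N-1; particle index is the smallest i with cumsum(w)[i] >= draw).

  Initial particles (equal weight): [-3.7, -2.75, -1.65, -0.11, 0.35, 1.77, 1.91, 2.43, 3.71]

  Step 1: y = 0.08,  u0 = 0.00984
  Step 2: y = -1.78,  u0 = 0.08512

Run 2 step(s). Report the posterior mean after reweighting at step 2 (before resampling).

step 1: w=[0.0000, 0.0004, 0.0331, 0.4582, 0.4434, 0.0374, 0.0241, 0.0035, 0.0000]  mean=0.1698  Neff=2.4413  idx=[2, 3, 3, 3, 3, 4, 4, 4, 4]
step 2: w=[0.7080, 0.0602, 0.0602, 0.0602, 0.0602, 0.0127, 0.0127, 0.0127, 0.0127]  mean=-1.1769  Neff=1.9361  idx=[0, 0, 0, 0, 0, 0, 1, 3, 6]

post_mean = -1.1769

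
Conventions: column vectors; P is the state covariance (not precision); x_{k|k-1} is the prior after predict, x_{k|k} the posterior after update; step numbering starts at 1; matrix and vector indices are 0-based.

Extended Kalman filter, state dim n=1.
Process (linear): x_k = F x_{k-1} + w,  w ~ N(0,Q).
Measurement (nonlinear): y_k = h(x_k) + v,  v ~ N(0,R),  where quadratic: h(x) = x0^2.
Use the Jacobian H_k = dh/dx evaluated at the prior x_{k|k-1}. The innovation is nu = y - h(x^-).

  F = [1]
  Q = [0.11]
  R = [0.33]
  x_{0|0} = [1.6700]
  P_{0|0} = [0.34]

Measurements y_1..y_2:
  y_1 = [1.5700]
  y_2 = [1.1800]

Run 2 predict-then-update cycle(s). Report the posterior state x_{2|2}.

x_post = [1.1638]

step 1: x^-=[1.6700]  P^-=[0.4500]  H_jac=[3.3400]  S=[5.3500]  K=[0.2809]  nu=[-1.2189]  x^+=[1.3276]  P^+=[0.0278]
step 2: x^-=[1.3276]  P^-=[0.1378]  H_jac=[2.6551]  S=[1.3012]  K=[0.2811]  nu=[-0.5824]  x^+=[1.1638]  P^+=[0.0349]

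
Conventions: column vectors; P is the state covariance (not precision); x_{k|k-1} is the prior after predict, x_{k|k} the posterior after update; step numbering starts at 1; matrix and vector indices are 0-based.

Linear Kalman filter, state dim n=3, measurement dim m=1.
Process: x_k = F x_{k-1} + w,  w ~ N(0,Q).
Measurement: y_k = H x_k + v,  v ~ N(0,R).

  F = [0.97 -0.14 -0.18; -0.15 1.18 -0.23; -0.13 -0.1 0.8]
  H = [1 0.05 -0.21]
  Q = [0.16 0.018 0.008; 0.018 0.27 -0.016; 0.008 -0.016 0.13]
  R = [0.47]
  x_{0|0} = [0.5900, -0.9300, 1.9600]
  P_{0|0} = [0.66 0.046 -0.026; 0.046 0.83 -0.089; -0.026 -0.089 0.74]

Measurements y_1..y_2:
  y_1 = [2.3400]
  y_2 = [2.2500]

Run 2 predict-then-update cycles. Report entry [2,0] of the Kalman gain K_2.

step 1: x^-=[0.3497, -1.6367, 1.5843]  P^-=[0.8133 -0.1098 -0.1862; -0.1098 1.5099 -0.3273; -0.1862 -0.3273 0.6439]  S=[1.3896]  K=[0.6095; 0.0248; -0.2431]  nu=[2.4048]  x^+=[1.8154, -1.5770, 0.9997]  P^+=[0.2971 -0.1308 0.0197; -0.1308 1.5091 -0.3189; 0.0197 -0.3189 0.5618]
step 2: x^-=[1.8018, -2.3632, 0.7215]  P^-=[0.4999 -0.3501 -0.0332; -0.3501 2.6284 -0.5837; -0.0332 -0.5837 0.5532]  S=[0.9921]  K=[0.4933; -0.0968; -0.1800]  nu=[0.7179]  x^+=[2.1559, -2.4327, 0.5923]  P^+=[0.2585 -0.3027 0.0549; -0.3027 2.6191 -0.6010; 0.0549 -0.6010 0.5210]

K[2,0] = -0.1800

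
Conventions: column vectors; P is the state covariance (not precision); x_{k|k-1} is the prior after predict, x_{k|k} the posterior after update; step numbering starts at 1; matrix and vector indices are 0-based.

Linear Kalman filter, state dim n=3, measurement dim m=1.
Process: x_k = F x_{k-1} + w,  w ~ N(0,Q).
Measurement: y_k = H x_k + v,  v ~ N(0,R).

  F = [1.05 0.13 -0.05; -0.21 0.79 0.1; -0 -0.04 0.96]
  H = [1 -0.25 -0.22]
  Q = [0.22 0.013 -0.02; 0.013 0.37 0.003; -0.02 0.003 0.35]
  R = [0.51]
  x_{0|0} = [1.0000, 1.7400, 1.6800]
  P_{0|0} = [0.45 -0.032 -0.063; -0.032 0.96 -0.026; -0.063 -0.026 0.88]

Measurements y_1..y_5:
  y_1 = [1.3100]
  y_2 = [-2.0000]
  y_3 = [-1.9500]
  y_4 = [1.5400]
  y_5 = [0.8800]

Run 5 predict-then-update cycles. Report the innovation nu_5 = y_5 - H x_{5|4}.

step 1: x^-=[1.1922, 1.3326, 1.5432]  P^-=[0.7328 -0.0243 -0.1327; -0.0243 1.0069 0.0500; -0.1327 0.0500 1.1645]  S=[1.4381]  K=[0.5341; -0.1996; -0.2791]  nu=[0.7905]  x^+=[1.6144, 1.1748, 1.3226]  P^+=[0.3226 0.1290 0.0817; 0.1290 0.9497 -0.0301; 0.0817 -0.0301 1.0525]
step 2: x^-=[1.7817, 0.7214, 1.2227]  P^-=[0.6214 0.1478 -0.0024; 0.1478 0.9364 0.0359; -0.0024 0.0359 1.3238]  S=[1.1850]  K=[0.4936; -0.0795; -0.2553]  nu=[-3.3323]  x^+=[0.1369, 0.9862, 2.0736]  P^+=[0.3327 0.1943 0.1470; 0.1943 0.9290 0.0119; 0.1470 0.0119 1.2466]
step 3: x^-=[0.1682, 0.9577, 1.9512]  P^-=[0.6430 0.2014 0.0568; 0.2014 0.9081 0.0743; 0.0568 0.0743 1.4994]  S=[1.1648]  K=[0.4981; -0.0361; -0.2503]  nu=[-1.4495]  x^+=[-0.5538, 1.0099, 2.3141]  P^+=[0.3541 0.2223 0.2021; 0.2223 0.9066 0.0638; 0.2021 0.0638 1.4264]
step 4: x^-=[-0.5659, 1.1456, 2.1811]  P^-=[0.6679 0.2209 0.1093; 0.2209 0.8935 0.1205; 0.1093 0.1205 1.6611]  S=[1.1689]  K=[0.5036; -0.0248; -0.2450]  nu=[2.8721]  x^+=[0.8805, 1.0743, 1.4776]  P^+=[0.3715 0.2355 0.2534; 0.2355 0.8928 0.1134; 0.2534 0.1134 1.5910]
step 5: x^-=[0.9903, 0.8115, 1.3755]  P^-=[0.6848 0.2300 0.1589; 0.2300 0.8886 0.1640; 0.1589 0.1640 1.8090]  S=[1.1710]  K=[0.5058; -0.0241; -0.2391]  nu=[0.3952]  x^+=[1.1902, 0.8020, 1.2810]  P^+=[0.3852 0.2443 0.3006; 0.2443 0.8879 0.1572; 0.3006 0.1572 1.7420]

innov = [0.3952]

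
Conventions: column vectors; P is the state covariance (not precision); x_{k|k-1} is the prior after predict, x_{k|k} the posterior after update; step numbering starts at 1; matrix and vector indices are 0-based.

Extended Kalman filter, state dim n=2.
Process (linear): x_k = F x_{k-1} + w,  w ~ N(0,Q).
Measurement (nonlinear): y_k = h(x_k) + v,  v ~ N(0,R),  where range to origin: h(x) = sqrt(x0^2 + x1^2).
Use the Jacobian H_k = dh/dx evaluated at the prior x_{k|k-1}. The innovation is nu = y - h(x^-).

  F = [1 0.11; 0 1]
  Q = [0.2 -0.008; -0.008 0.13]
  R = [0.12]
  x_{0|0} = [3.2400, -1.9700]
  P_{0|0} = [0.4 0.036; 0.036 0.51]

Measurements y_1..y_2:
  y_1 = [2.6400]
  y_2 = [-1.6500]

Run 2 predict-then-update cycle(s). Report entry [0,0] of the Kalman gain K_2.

K[0,0] = 0.6474

step 1: x^-=[3.0233, -1.9700]  P^-=[0.6141 0.0841; 0.0841 0.6400]  H_jac=[0.8378 -0.5459]  S=[0.6649]  K=[0.7048; -0.4195]  nu=[-0.9685]  x^+=[2.3407, -1.5637]  P^+=[0.2838 0.2807; 0.2807 0.5230]
step 2: x^-=[2.1687, -1.5637]  P^-=[0.5519 0.3302; 0.3302 0.6530]  H_jac=[0.8111 -0.5848]  S=[0.3932]  K=[0.6474; -0.2900]  nu=[-4.3237]  x^+=[-0.6306, -0.3096]  P^+=[0.3871 0.4040; 0.4040 0.6199]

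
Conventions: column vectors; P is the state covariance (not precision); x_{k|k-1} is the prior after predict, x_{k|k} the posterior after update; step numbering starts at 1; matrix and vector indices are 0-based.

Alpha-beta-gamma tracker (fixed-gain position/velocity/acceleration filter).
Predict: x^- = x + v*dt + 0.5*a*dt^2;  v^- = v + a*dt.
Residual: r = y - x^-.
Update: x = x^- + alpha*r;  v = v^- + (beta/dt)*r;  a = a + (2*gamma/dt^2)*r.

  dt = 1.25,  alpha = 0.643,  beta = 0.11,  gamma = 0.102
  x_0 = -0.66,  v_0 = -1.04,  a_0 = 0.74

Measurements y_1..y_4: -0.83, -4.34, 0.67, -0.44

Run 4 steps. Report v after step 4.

step 1: x_pred=-1.3819  r=0.5519  x^+=-1.0270  v^+=-0.0664  a^+=0.8121
step 2: x_pred=-0.4756  r=-3.8644  x^+=-2.9604  v^+=0.6086  a^+=0.3075
step 3: x_pred=-1.9595  r=2.6295  x^+=-0.2687  v^+=1.2244  a^+=0.6508
step 4: x_pred=1.7702  r=-2.2102  x^+=0.3490  v^+=1.8434  a^+=0.3623

v_post = 1.8434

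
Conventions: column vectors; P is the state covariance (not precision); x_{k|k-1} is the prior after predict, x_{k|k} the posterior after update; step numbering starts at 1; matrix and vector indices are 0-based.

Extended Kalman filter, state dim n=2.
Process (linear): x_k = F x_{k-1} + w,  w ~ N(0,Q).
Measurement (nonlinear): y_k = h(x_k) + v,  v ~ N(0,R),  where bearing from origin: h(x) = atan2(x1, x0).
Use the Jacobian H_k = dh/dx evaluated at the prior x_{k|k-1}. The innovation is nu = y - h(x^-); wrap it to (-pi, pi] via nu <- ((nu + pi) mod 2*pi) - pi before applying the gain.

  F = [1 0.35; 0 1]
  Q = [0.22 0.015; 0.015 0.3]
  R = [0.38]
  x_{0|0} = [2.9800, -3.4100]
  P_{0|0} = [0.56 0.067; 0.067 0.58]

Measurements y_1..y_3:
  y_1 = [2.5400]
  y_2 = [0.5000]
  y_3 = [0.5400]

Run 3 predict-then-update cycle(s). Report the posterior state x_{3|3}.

step 1: x^-=[1.7865, -3.4100]  P^-=[0.8980 0.2850; 0.2850 0.8800]  H_jac=[0.2301 0.1205]  S=[0.4561]  K=[0.5283; 0.3763]  nu=[-2.6550]  x^+=[0.3839, -4.4092]  P^+=[0.7706 0.1943; 0.1943 0.8154]
step 2: x^-=[-1.1593, -4.4092]  P^-=[1.2266 0.4947; 0.4947 1.1154]  H_jac=[0.2121 -0.0558]  S=[0.4270]  K=[0.5448; 0.1001]  nu=[2.3279]  x^+=[0.1089, -4.1762]  P^+=[1.0998 0.4714; 0.4714 1.1111]
step 3: x^-=[-1.3527, -4.1762]  P^-=[1.7859 0.8753; 0.8753 1.4111]  H_jac=[0.2167 -0.0702]  S=[0.4442]  K=[0.7330; 0.2040]  nu=[2.4241]  x^+=[0.4241, -3.6816]  P^+=[1.5473 0.8089; 0.8089 1.3926]

x_post = [0.4241, -3.6816]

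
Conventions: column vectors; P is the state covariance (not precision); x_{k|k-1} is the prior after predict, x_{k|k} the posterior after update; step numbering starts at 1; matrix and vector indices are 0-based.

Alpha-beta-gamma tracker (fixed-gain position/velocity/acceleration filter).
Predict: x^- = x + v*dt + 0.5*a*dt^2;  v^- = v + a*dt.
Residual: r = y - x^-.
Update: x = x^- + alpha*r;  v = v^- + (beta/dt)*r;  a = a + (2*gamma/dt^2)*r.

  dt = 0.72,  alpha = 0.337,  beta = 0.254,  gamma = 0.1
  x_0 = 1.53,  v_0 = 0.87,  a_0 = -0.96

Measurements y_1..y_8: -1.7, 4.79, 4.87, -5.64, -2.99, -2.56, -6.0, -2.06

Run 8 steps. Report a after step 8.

step 1: x_pred=1.9076  r=-3.6076  x^+=0.6918  v^+=-1.0939  a^+=-2.3518
step 2: x_pred=-0.7054  r=5.4954  x^+=1.1466  v^+=-0.8485  a^+=-0.2317
step 3: x_pred=0.4756  r=4.3944  x^+=1.9565  v^+=0.5349  a^+=1.4637
step 4: x_pred=2.7210  r=-8.3610  x^+=-0.0966  v^+=-1.3608  a^+=-1.7620
step 5: x_pred=-1.5331  r=-1.4569  x^+=-2.0241  v^+=-3.1434  a^+=-2.3241
step 6: x_pred=-4.8898  r=2.3298  x^+=-4.1046  v^+=-3.9949  a^+=-1.4252
step 7: x_pred=-7.3504  r=1.3504  x^+=-6.8953  v^+=-4.5447  a^+=-0.9043
step 8: x_pred=-10.4018  r=8.3418  x^+=-7.5906  v^+=-2.2529  a^+=2.3140

a_post = 2.3140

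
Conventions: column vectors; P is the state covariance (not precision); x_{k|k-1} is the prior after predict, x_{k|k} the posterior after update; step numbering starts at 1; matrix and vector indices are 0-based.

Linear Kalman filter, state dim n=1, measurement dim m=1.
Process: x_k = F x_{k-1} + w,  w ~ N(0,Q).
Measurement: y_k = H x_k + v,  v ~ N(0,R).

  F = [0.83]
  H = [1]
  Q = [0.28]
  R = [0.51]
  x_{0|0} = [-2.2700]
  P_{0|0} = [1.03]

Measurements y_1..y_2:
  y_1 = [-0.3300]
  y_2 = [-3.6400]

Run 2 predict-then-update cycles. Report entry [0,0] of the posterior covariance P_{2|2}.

P_post[0,0] = 0.2555

step 1: x^-=[-1.8841]  P^-=[0.9896]  S=[1.4996]  K=[0.6599]  nu=[1.5541]  x^+=[-0.8585]  P^+=[0.3365]
step 2: x^-=[-0.7126]  P^-=[0.5118]  S=[1.0218]  K=[0.5009]  nu=[-2.9274]  x^+=[-2.1789]  P^+=[0.2555]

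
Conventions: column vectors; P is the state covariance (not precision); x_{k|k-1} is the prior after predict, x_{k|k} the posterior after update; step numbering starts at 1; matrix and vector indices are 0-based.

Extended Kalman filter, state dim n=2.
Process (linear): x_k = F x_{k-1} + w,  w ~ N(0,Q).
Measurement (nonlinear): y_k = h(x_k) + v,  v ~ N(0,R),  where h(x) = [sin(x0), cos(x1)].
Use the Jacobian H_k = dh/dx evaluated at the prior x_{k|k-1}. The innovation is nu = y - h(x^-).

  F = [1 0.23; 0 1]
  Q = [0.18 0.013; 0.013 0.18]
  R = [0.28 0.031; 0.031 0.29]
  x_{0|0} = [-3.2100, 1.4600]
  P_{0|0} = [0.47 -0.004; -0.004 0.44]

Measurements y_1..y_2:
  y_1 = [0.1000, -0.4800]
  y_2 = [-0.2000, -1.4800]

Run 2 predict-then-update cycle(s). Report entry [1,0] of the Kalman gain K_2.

K[1,0] = -0.0288

step 1: x^-=[-2.8742, 1.4600]  P^-=[0.6714 0.1102; 0.1102 0.6200]  H_jac=[-0.9645 0.0000; 0.0000 -0.9939]  S=[0.9046 0.1366; 0.1366 0.9024]  K=[-0.7139 -0.0133; -0.0147 -0.6806]  nu=[0.3642, -0.5906]  x^+=[-3.1264, 1.8566]  P^+=[0.2077 0.0261; 0.0261 0.1991]
step 2: x^-=[-2.6994, 1.8566]  P^-=[0.4102 0.0849; 0.0849 0.3791]  H_jac=[-0.9038 0.0000; 0.0000 -0.9594]  S=[0.6151 0.1046; 0.1046 0.6389]  K=[-0.5977 -0.0296; -0.0288 -0.5645]  nu=[0.2280, -1.1981]  x^+=[-2.8001, 2.5263]  P^+=[0.1862 0.0283; 0.0283 0.1716]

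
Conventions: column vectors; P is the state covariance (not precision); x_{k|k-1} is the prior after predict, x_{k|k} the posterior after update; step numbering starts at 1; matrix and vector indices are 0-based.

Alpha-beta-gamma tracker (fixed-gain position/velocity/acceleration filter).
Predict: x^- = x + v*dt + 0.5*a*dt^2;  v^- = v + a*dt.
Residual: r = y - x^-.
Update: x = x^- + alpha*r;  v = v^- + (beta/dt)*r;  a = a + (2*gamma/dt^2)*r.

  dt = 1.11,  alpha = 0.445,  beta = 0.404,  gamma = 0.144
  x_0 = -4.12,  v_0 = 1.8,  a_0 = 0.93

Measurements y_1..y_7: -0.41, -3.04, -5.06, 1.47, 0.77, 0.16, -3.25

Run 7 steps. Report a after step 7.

a_post = 0.2547

step 1: x_pred=-1.5491  r=1.1391  x^+=-1.0422  v^+=3.2469  a^+=1.1963
step 2: x_pred=3.2988  r=-6.3388  x^+=0.4780  v^+=2.2676  a^+=-0.2854
step 3: x_pred=2.8193  r=-7.8793  x^+=-0.6870  v^+=-0.9170  a^+=-2.1272
step 4: x_pred=-3.0153  r=4.4853  x^+=-1.0193  v^+=-1.6457  a^+=-1.0788
step 5: x_pred=-3.5106  r=4.2806  x^+=-1.6057  v^+=-1.2851  a^+=-0.0782
step 6: x_pred=-3.0803  r=3.2403  x^+=-1.6384  v^+=-0.1925  a^+=0.6792
step 7: x_pred=-1.4336  r=-1.8164  x^+=-2.2419  v^+=-0.0997  a^+=0.2547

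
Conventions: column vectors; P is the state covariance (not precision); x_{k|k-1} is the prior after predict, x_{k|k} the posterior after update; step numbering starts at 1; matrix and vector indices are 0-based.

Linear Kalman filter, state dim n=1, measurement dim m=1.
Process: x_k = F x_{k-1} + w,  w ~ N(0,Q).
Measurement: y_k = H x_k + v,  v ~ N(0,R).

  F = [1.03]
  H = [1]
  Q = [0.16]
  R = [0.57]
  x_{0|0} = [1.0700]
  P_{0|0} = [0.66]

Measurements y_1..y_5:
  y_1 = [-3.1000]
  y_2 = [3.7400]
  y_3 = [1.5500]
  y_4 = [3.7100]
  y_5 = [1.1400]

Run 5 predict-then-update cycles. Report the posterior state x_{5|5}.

x_post = [1.8714]

step 1: x^-=[1.1021]  P^-=[0.8602]  S=[1.4302]  K=[0.6015]  nu=[-4.2021]  x^+=[-1.4253]  P^+=[0.3428]
step 2: x^-=[-1.4680]  P^-=[0.5237]  S=[1.0937]  K=[0.4788]  nu=[5.2080]  x^+=[1.0258]  P^+=[0.2729]
step 3: x^-=[1.0565]  P^-=[0.4496]  S=[1.0196]  K=[0.4409]  nu=[0.4935]  x^+=[1.2741]  P^+=[0.2513]
step 4: x^-=[1.3123]  P^-=[0.4266]  S=[0.9966]  K=[0.4281]  nu=[2.3977]  x^+=[2.3387]  P^+=[0.2440]
step 5: x^-=[2.4089]  P^-=[0.4189]  S=[0.9889]  K=[0.4236]  nu=[-1.2689]  x^+=[1.8714]  P^+=[0.2414]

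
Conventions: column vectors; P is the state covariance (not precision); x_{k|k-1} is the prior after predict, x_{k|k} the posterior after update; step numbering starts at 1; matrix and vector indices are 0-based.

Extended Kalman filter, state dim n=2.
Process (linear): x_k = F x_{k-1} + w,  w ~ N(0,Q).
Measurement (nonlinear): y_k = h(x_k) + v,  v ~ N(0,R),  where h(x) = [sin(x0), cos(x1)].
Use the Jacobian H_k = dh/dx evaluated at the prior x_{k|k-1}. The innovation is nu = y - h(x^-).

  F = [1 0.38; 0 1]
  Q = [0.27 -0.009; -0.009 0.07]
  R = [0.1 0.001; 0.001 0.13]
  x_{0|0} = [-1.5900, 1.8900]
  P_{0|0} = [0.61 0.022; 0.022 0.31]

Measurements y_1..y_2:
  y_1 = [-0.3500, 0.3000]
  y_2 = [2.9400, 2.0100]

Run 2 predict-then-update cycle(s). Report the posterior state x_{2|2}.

step 1: x^-=[-0.8718, 1.8900]  P^-=[0.9415 0.1308; 0.1308 0.3800]  H_jac=[0.6434 0.0000; 0.0000 -0.9495]  S=[0.4898 -0.0789; -0.0789 0.4726]  K=[1.2275 -0.0578; 0.0502 -0.7551]  nu=[0.4155, 0.6138]  x^+=[-0.3973, 1.4474]  P^+=[0.1907 0.0066; 0.0066 0.1033]
step 2: x^-=[0.1527, 1.4474]  P^-=[0.4806 0.0369; 0.0369 0.1733]  H_jac=[0.9884 0.0000; 0.0000 -0.9924]  S=[0.5695 -0.0352; -0.0352 0.3007]  K=[0.8326 -0.0243; 0.0289 -0.5687]  nu=[2.7879, 1.8869]  x^+=[2.4280, 0.4549]  P^+=[0.0842 0.0023; 0.0023 0.0745]

x_post = [2.4280, 0.4549]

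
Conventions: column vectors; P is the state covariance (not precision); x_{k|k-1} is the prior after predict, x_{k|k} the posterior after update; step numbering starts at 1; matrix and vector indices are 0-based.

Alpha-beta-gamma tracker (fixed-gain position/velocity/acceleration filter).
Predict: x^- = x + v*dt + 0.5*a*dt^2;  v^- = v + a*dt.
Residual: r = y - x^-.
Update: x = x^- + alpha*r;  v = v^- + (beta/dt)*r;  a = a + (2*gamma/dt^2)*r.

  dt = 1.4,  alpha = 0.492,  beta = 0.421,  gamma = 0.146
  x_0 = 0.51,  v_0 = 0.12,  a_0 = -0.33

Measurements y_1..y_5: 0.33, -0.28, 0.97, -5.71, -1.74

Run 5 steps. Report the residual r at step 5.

resid = 4.4865

step 1: x_pred=0.3546  r=-0.0246  x^+=0.3425  v^+=-0.3494  a^+=-0.3337
step 2: x_pred=-0.4737  r=0.1937  x^+=-0.3784  v^+=-0.7583  a^+=-0.3048
step 3: x_pred=-1.7387  r=2.7087  x^+=-0.4060  v^+=-0.3705  a^+=0.0987
step 4: x_pred=-0.8280  r=-4.8820  x^+=-3.2299  v^+=-1.7004  a^+=-0.6286
step 5: x_pred=-6.2265  r=4.4865  x^+=-4.0191  v^+=-1.2313  a^+=0.0398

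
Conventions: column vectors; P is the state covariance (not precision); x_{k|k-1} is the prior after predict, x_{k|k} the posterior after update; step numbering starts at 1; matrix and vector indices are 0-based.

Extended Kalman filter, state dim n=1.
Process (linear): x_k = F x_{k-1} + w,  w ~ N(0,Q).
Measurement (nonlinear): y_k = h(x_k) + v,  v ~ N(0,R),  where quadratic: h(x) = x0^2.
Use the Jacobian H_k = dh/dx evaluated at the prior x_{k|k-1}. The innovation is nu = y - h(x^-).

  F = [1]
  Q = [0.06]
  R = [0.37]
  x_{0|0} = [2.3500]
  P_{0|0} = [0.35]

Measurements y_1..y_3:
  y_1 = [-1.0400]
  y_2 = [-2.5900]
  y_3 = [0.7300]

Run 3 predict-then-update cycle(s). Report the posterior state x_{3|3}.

step 1: x^-=[2.3500]  P^-=[0.4100]  H_jac=[4.7000]  S=[9.4269]  K=[0.2044]  nu=[-6.5625]  x^+=[1.0085]  P^+=[0.0161]
step 2: x^-=[1.0085]  P^-=[0.0761]  H_jac=[2.0171]  S=[0.6796]  K=[0.2258]  nu=[-3.6071]  x^+=[0.1939]  P^+=[0.0414]
step 3: x^-=[0.1939]  P^-=[0.1014]  H_jac=[0.3877]  S=[0.3852]  K=[0.1021]  nu=[0.6924]  x^+=[0.2645]  P^+=[0.0974]

x_post = [0.2645]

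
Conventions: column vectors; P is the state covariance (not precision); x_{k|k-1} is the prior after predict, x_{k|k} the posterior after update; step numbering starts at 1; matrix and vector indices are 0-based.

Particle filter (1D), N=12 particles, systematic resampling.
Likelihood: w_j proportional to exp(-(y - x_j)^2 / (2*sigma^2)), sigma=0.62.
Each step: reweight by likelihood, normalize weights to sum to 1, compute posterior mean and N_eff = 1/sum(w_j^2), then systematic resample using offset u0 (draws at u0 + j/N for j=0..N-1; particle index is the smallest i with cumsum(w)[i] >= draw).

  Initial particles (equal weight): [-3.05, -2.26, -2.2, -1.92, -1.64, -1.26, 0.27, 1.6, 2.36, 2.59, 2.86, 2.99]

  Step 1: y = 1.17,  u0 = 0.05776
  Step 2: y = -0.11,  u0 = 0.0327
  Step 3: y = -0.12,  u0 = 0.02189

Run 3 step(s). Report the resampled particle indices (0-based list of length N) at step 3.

step 1: w=[0.0000, 0.0000, 0.0000, 0.0000, 0.0000, 0.0003, 0.2483, 0.5599, 0.1129, 0.0517, 0.0173, 0.0096]  mean=1.4409  Neff=2.5582  idx=[6, 6, 6, 7, 7, 7, 7, 7, 7, 7, 8, 10]
step 2: w=[0.3136, 0.3136, 0.3136, 0.0084, 0.0084, 0.0084, 0.0084, 0.0084, 0.0084, 0.0084, 0.0001, 0.0000]  mean=0.3488  Neff=3.3836  idx=[0, 0, 0, 0, 1, 1, 1, 1, 2, 2, 2, 4]
step 3: w=[0.0907, 0.0907, 0.0907, 0.0907, 0.0907, 0.0907, 0.0907, 0.0907, 0.0907, 0.0907, 0.0907, 0.0024]  mean=0.2731  Neff=11.0514  idx=[0, 1, 2, 2, 3, 4, 5, 6, 7, 8, 9, 10]

resampled_idx = [0, 1, 2, 2, 3, 4, 5, 6, 7, 8, 9, 10]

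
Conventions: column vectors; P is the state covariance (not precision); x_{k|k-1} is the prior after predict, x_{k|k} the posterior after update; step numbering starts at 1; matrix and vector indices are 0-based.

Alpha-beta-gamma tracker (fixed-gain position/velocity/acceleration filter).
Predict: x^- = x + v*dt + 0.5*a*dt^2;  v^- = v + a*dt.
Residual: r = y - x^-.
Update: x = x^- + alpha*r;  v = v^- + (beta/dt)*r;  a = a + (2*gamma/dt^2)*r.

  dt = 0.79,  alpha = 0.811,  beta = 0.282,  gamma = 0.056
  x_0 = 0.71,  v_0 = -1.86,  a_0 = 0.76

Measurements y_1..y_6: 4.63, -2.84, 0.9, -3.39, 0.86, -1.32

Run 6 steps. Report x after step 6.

x_post = -0.8530

step 1: x_pred=-0.5222  r=5.1522  x^+=3.6562  v^+=0.5796  a^+=1.6846
step 2: x_pred=4.6398  r=-7.4798  x^+=-1.4263  v^+=-0.7596  a^+=0.3423
step 3: x_pred=-1.9196  r=2.8196  x^+=0.3671  v^+=0.5173  a^+=0.8483
step 4: x_pred=1.0405  r=-4.4305  x^+=-2.5526  v^+=-0.3940  a^+=0.0532
step 5: x_pred=-2.8473  r=3.7073  x^+=0.1593  v^+=0.9714  a^+=0.7185
step 6: x_pred=1.1509  r=-2.4709  x^+=-0.8530  v^+=0.6570  a^+=0.2751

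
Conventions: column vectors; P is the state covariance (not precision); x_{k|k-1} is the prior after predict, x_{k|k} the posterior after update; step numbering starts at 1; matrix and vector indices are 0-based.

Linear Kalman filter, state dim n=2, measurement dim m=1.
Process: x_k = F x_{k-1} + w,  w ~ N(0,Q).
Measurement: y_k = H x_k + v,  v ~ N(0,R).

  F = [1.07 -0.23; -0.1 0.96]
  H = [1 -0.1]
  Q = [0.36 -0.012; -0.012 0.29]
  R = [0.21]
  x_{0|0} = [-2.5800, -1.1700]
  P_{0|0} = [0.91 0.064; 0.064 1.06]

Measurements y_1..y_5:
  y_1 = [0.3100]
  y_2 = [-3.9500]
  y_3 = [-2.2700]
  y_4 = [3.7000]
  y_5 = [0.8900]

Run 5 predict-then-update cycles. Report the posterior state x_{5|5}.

step 1: x^-=[-2.4915, -0.8652]  P^-=[1.4264 -0.2762; -0.2762 1.2637]  S=[1.7043]  K=[0.8532; -0.2362]  nu=[2.7150]  x^+=[-0.1752, -1.5065]  P^+=[0.1859 0.0673; 0.0673 1.1686]
step 2: x^-=[0.1591, -1.4287]  P^-=[0.6015 -0.2193; -0.2193 1.3559]  S=[0.8690]  K=[0.7175; -0.4084]  nu=[-4.2519]  x^+=[-2.8917, 0.3078]  P^+=[0.1542 0.0353; 0.0353 1.2110]
step 3: x^-=[-3.1649, 0.5846]  P^-=[0.5832 -0.2588; -0.2588 1.4008]  S=[0.8590]  K=[0.7091; -0.4643]  nu=[0.9533]  x^+=[-2.4889, 0.1419]  P^+=[0.1513 0.0240; 0.0240 1.2156]
step 4: x^-=[-2.6957, 0.3851]  P^-=[0.5857 -0.2713; -0.2713 1.4072]  S=[0.8640]  K=[0.7093; -0.4769]  nu=[6.4343]  x^+=[1.8679, -2.6833]  P^+=[0.1510 0.0209; 0.0209 1.2107]
step 5: x^-=[2.6158, -2.7628]  P^-=[0.5867 -0.2735; -0.2735 1.4033]  S=[0.8654]  K=[0.7095; -0.4782]  nu=[-2.0021]  x^+=[1.1953, -1.8054]  P^+=[0.1510 0.0201; 0.0201 1.2054]

x_post = [1.1953, -1.8054]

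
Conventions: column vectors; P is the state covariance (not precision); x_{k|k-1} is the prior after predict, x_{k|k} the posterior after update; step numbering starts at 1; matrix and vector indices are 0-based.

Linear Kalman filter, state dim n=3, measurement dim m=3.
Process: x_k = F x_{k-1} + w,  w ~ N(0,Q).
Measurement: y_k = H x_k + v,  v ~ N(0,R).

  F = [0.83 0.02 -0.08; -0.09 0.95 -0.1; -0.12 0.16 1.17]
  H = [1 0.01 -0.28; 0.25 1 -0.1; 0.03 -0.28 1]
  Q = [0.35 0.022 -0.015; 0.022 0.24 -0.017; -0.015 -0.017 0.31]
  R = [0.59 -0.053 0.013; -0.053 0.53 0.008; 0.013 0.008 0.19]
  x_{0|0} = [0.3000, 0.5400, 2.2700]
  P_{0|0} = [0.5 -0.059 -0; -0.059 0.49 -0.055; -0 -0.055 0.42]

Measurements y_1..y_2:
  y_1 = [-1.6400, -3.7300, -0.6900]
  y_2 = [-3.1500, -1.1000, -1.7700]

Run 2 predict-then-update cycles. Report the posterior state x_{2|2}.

step 1: x^-=[0.0782, 0.2590, 2.7063]  P^-=[0.6956 -0.0448 -0.1108; -0.0448 0.7110 -0.0389; -0.1108 -0.0389 0.8864]  S=[1.4165 0.1377 -0.3171; 0.1377 1.2843 -0.3401; -0.3171 -0.3401 1.1486]  K=[0.5277 0.0795 0.1018; -0.0876 0.5379 -0.0733; -0.0879 0.0957 0.7823]  nu=[-0.9630, -3.7379, -3.3261]  x^+=[-1.0660, -1.4235, -0.1689]  P^+=[0.3091 -0.0623 0.0001; -0.0623 0.3126 0.0786; 0.0001 0.0786 0.1703]
step 2: x^-=[-0.8998, -1.2395, -0.2975]  P^-=[0.5618 -0.0489 -0.0679; -0.0489 0.5220 0.1080; -0.0679 0.1080 0.5873]  S=[1.2343 0.0413 -0.1801; 0.0413 1.0503 -0.0964; -0.1801 -0.0964 0.7550]  K=[0.4784 0.0817 0.0751; -0.0773 0.4772 -0.0099; -0.0845 0.1009 0.7279]  nu=[-2.3211, 0.3347, -1.7926]  x^+=[-2.1175, -0.8825, -1.3724]  P^+=[0.2790 -0.0513 -0.0016; -0.0513 0.2778 0.0802; -0.0016 0.0802 0.1605]

x_post = [-2.1175, -0.8825, -1.3724]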